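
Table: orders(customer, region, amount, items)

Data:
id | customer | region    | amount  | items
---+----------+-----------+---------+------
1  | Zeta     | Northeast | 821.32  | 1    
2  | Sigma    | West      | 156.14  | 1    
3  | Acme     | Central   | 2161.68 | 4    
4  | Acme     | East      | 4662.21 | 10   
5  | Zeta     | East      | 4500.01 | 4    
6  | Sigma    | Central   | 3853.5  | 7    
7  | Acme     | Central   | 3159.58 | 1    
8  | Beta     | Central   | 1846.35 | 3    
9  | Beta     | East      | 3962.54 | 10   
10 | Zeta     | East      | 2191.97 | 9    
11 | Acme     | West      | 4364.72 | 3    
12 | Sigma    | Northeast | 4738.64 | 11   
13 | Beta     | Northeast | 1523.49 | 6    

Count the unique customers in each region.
SELECT region, COUNT(DISTINCT customer)
FROM orders
GROUP BY region

Result:
  Central: 3 distinct
  East: 3 distinct
  Northeast: 3 distinct
  West: 2 distinct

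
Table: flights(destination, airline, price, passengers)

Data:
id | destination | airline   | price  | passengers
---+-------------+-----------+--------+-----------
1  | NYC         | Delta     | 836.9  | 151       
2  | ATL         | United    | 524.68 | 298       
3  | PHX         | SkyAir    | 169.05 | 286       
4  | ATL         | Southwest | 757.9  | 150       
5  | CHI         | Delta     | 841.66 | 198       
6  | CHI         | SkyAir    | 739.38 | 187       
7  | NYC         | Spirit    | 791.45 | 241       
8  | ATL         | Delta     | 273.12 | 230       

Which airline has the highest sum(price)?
SELECT airline, SUM(price) as val
FROM flights
GROUP BY airline
ORDER BY val DESC
LIMIT 1

Result: Delta with sum(price) = 1951.68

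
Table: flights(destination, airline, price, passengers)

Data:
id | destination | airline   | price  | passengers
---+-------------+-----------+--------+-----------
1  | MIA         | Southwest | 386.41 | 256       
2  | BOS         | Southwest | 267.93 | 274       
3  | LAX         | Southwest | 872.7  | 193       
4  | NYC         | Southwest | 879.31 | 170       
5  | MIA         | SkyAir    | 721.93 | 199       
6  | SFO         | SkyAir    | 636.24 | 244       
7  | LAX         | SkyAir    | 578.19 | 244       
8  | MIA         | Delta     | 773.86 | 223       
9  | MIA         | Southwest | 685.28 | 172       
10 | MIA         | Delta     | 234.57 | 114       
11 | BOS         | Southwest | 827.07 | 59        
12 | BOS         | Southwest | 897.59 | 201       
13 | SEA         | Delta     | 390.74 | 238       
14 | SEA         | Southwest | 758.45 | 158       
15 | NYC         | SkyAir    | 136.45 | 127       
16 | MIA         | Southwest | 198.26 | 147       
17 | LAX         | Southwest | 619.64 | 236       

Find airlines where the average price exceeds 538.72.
SELECT airline, AVG(price)
FROM flights
GROUP BY airline
HAVING AVG(price) > 538.72

Result:
  Southwest: avg=639.26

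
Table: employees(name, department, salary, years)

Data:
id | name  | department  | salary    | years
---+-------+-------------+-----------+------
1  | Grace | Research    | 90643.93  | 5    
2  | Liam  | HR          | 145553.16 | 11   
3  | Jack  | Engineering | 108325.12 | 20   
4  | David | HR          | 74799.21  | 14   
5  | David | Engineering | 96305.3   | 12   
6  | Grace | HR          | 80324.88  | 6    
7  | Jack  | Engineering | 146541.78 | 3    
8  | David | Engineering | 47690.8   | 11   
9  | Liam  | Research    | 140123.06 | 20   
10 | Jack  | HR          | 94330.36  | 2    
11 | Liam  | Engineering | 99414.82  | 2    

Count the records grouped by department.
SELECT department, COUNT(*) as count
FROM employees
GROUP BY department

Result:
  Engineering: 5
  HR: 4
  Research: 2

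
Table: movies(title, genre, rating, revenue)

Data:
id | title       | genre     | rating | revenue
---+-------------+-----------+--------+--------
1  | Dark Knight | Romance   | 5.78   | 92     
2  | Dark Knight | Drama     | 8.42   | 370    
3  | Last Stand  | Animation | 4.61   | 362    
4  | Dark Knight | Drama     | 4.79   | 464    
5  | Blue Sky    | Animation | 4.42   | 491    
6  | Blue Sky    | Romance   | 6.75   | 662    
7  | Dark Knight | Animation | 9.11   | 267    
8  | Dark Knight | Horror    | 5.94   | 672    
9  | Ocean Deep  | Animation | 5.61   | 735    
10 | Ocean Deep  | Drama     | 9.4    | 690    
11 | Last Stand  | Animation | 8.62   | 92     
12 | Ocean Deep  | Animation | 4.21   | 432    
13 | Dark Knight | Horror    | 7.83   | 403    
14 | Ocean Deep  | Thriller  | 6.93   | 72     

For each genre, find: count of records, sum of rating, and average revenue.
SELECT genre,
       COUNT(*) as cnt,
       SUM(rating) as total_rating,
       AVG(revenue) as avg_revenue
FROM movies
GROUP BY genre

Result:
  Animation: 6 records, 36.58 total rating, 396.50 avg revenue
  Drama: 3 records, 22.61 total rating, 508.00 avg revenue
  Horror: 2 records, 13.77 total rating, 537.50 avg revenue
  Romance: 2 records, 12.53 total rating, 377.00 avg revenue
  Thriller: 1 records, 6.93 total rating, 72.00 avg revenue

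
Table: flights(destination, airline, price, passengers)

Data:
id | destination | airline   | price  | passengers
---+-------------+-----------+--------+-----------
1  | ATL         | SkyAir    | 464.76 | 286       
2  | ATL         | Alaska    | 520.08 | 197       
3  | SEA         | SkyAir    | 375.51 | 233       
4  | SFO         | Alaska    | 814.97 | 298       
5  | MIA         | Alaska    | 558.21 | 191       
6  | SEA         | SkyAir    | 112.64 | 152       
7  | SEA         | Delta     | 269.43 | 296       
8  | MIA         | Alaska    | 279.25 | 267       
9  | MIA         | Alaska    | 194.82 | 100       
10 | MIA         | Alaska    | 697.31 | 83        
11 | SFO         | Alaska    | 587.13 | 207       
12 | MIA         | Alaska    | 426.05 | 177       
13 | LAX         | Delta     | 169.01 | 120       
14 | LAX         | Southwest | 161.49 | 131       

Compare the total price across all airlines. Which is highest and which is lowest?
SELECT airline, SUM(price)
FROM flights
GROUP BY airline
ORDER BY SUM(price)

All groups:
  Southwest: 161.49
  Delta: 438.44
  SkyAir: 952.91
  Alaska: 4077.82

Highest: Alaska (4077.82)
Lowest: Southwest (161.49)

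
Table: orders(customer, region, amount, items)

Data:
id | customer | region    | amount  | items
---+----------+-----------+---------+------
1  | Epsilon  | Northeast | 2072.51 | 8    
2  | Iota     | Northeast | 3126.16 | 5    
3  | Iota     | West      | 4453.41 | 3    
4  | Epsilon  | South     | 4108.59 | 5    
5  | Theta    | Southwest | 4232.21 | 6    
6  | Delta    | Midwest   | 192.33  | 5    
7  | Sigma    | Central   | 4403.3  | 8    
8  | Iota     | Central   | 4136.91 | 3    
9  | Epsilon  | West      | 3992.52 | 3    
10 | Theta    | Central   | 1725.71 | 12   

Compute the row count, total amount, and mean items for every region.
SELECT region,
       COUNT(*) as cnt,
       SUM(amount) as total_amount,
       AVG(items) as avg_items
FROM orders
GROUP BY region

Result:
  Central: 3 records, 10265.92 total amount, 7.67 avg items
  Midwest: 1 records, 192.33 total amount, 5.00 avg items
  Northeast: 2 records, 5198.67 total amount, 6.50 avg items
  South: 1 records, 4108.59 total amount, 5.00 avg items
  Southwest: 1 records, 4232.21 total amount, 6.00 avg items
  West: 2 records, 8445.93 total amount, 3.00 avg items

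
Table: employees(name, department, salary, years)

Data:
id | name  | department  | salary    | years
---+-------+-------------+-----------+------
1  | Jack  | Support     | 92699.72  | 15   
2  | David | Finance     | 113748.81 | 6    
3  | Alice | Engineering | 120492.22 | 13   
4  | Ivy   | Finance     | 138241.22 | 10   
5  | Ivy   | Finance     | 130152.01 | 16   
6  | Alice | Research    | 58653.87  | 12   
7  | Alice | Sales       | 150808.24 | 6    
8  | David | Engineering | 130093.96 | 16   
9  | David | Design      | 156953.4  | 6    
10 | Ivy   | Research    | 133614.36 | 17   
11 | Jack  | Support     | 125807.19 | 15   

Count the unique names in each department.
SELECT department, COUNT(DISTINCT name)
FROM employees
GROUP BY department

Result:
  Design: 1 distinct
  Engineering: 2 distinct
  Finance: 2 distinct
  Research: 2 distinct
  Sales: 1 distinct
  Support: 1 distinct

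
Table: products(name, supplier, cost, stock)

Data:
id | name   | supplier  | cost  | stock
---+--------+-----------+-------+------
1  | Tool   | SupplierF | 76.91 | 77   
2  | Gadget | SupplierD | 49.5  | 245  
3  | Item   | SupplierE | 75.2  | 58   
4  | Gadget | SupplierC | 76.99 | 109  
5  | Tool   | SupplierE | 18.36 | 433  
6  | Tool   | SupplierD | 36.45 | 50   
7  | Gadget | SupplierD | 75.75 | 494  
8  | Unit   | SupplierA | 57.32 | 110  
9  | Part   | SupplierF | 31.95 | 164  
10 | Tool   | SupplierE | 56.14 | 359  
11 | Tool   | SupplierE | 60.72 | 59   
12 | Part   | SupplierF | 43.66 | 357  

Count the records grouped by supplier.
SELECT supplier, COUNT(*) as count
FROM products
GROUP BY supplier

Result:
  SupplierA: 1
  SupplierC: 1
  SupplierD: 3
  SupplierE: 4
  SupplierF: 3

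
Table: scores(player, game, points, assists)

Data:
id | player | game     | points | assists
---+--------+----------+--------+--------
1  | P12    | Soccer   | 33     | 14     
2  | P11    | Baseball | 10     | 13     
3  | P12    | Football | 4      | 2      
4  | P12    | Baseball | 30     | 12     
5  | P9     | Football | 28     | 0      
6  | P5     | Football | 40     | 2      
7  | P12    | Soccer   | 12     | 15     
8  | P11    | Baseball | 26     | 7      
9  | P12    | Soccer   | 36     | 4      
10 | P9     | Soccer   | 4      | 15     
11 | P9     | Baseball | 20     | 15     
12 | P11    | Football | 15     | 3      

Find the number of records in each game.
SELECT game, COUNT(*) as count
FROM scores
GROUP BY game

Result:
  Baseball: 4
  Football: 4
  Soccer: 4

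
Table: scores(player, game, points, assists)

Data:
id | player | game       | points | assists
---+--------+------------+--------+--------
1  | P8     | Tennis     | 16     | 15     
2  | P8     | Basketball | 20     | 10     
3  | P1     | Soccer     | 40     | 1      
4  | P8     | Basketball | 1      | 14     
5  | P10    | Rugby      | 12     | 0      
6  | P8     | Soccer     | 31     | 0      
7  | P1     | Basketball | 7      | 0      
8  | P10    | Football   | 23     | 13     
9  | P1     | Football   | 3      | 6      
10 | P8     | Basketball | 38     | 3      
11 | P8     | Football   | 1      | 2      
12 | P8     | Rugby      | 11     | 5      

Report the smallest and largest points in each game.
SELECT game, MIN(points), MAX(points)
FROM scores
GROUP BY game

Result:
  Basketball: min=1, max=38
  Football: min=1, max=23
  Rugby: min=11, max=12
  Soccer: min=31, max=40
  Tennis: min=16, max=16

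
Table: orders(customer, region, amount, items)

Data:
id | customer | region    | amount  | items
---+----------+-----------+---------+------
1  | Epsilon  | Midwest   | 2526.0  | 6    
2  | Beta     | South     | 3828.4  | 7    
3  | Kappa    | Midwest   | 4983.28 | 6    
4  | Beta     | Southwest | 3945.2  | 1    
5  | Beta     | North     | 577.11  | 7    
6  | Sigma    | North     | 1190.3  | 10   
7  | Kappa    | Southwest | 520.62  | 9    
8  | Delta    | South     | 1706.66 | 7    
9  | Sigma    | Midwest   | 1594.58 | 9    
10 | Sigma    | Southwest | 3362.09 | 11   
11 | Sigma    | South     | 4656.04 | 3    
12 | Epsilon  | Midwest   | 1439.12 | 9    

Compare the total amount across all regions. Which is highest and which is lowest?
SELECT region, SUM(amount)
FROM orders
GROUP BY region
ORDER BY SUM(amount)

All groups:
  North: 1767.41
  Southwest: 7827.91
  South: 10191.10
  Midwest: 10542.98

Highest: Midwest (10542.98)
Lowest: North (1767.41)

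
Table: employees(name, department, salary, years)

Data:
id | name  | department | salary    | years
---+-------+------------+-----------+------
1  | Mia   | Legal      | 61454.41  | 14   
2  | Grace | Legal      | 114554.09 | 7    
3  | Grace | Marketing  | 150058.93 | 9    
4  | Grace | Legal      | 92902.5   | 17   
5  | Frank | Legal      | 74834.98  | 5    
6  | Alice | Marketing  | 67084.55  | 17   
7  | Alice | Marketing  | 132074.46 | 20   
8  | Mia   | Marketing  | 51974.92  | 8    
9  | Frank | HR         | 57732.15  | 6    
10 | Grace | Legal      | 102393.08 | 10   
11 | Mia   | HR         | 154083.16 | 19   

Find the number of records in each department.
SELECT department, COUNT(*) as count
FROM employees
GROUP BY department

Result:
  HR: 2
  Legal: 5
  Marketing: 4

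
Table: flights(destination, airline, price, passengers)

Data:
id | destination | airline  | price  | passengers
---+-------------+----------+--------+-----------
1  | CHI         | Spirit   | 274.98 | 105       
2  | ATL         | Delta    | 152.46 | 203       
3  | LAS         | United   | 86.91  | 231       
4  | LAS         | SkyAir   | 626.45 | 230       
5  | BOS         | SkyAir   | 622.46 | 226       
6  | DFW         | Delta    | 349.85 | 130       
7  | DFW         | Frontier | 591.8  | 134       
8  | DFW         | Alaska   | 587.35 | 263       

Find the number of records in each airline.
SELECT airline, COUNT(*) as count
FROM flights
GROUP BY airline

Result:
  Alaska: 1
  Delta: 2
  Frontier: 1
  SkyAir: 2
  Spirit: 1
  United: 1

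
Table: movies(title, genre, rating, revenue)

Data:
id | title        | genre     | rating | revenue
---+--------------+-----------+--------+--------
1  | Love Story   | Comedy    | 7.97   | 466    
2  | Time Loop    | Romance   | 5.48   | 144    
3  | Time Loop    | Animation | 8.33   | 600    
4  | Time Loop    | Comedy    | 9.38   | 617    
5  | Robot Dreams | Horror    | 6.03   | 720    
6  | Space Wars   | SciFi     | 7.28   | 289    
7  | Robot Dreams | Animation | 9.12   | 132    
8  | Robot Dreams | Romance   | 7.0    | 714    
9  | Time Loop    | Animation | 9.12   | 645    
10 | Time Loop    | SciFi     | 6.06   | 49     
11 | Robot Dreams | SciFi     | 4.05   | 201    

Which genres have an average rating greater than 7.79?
SELECT genre, AVG(rating)
FROM movies
GROUP BY genre
HAVING AVG(rating) > 7.79

Result:
  Animation: avg=8.86
  Comedy: avg=8.68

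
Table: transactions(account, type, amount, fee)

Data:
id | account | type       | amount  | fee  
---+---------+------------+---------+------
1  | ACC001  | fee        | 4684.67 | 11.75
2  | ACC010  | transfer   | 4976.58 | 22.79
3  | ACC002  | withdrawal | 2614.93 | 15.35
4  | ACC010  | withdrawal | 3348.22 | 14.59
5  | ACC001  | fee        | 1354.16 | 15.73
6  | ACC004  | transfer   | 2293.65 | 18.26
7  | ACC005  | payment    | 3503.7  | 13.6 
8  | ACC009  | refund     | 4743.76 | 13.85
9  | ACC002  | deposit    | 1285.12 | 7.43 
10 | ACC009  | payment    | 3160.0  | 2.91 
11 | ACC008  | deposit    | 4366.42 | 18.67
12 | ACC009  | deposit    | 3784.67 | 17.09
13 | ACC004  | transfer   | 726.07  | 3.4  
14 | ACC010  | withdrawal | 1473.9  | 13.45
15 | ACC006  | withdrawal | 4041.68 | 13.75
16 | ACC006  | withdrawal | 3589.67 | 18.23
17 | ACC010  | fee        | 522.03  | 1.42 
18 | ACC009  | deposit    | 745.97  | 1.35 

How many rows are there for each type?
SELECT type, COUNT(*) as count
FROM transactions
GROUP BY type

Result:
  deposit: 4
  fee: 3
  payment: 2
  refund: 1
  transfer: 3
  withdrawal: 5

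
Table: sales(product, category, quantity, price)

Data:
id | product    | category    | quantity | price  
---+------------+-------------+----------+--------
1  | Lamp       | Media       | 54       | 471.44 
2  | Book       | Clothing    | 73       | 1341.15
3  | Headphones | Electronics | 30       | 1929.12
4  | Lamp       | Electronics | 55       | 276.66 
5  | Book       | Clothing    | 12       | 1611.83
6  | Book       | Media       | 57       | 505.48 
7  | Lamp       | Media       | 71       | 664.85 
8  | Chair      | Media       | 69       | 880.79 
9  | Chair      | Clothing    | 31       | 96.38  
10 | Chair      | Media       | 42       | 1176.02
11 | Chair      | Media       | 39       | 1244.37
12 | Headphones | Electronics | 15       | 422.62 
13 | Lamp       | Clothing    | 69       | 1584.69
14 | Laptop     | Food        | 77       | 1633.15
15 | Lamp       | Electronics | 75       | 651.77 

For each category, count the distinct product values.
SELECT category, COUNT(DISTINCT product)
FROM sales
GROUP BY category

Result:
  Clothing: 3 distinct
  Electronics: 2 distinct
  Food: 1 distinct
  Media: 3 distinct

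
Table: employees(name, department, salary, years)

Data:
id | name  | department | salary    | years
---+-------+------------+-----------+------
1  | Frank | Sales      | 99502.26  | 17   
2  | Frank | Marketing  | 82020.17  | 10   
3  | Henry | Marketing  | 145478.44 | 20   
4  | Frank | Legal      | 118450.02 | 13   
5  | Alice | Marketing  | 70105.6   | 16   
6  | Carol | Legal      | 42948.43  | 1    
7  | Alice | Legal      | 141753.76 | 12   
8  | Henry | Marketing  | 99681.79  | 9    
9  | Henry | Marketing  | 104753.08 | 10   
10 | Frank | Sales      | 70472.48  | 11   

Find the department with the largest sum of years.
SELECT department, SUM(years) as val
FROM employees
GROUP BY department
ORDER BY val DESC
LIMIT 1

Result: Marketing with sum(years) = 65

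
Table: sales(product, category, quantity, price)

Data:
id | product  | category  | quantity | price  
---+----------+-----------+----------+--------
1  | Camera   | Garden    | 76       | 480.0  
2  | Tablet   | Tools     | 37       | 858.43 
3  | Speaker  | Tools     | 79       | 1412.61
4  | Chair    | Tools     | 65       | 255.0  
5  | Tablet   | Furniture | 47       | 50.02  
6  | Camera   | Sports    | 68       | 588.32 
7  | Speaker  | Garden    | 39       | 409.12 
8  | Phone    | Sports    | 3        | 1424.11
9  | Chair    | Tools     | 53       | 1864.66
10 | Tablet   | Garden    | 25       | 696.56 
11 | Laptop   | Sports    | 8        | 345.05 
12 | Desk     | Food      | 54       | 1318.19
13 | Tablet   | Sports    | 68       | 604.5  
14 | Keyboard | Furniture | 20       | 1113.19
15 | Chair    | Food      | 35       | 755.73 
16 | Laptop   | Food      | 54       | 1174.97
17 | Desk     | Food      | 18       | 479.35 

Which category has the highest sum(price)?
SELECT category, SUM(price) as val
FROM sales
GROUP BY category
ORDER BY val DESC
LIMIT 1

Result: Tools with sum(price) = 4390.70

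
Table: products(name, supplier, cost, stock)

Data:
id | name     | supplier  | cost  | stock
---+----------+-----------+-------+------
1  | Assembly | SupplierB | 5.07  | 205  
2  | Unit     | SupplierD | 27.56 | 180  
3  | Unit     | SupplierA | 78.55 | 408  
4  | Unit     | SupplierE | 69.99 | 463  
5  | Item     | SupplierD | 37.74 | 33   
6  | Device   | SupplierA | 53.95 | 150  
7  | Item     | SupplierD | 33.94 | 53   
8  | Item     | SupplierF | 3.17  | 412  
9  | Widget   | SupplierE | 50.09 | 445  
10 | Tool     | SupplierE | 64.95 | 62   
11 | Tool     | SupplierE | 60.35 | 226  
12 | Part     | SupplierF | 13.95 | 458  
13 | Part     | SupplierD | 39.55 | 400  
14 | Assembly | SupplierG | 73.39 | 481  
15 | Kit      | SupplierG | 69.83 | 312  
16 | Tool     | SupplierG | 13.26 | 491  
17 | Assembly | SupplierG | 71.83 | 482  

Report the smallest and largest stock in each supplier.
SELECT supplier, MIN(stock), MAX(stock)
FROM products
GROUP BY supplier

Result:
  SupplierA: min=150, max=408
  SupplierB: min=205, max=205
  SupplierD: min=33, max=400
  SupplierE: min=62, max=463
  SupplierF: min=412, max=458
  SupplierG: min=312, max=491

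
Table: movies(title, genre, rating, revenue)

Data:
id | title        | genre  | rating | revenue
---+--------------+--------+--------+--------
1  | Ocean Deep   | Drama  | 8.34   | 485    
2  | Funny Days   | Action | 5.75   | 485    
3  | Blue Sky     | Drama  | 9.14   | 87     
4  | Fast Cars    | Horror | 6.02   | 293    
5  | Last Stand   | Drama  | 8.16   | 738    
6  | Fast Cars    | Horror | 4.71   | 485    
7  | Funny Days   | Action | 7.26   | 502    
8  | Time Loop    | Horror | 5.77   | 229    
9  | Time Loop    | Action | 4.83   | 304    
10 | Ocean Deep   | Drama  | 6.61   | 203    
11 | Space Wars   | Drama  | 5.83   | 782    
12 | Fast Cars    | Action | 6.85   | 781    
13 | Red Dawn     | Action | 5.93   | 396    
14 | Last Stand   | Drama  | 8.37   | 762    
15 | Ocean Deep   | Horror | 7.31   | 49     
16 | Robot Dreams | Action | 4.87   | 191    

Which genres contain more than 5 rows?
SELECT genre, COUNT(*) as cnt
FROM movies
GROUP BY genre
HAVING COUNT(*) > 5

Result:
  Action: 6
  Drama: 6

Note: HAVING filters groups after aggregation, WHERE filters rows before.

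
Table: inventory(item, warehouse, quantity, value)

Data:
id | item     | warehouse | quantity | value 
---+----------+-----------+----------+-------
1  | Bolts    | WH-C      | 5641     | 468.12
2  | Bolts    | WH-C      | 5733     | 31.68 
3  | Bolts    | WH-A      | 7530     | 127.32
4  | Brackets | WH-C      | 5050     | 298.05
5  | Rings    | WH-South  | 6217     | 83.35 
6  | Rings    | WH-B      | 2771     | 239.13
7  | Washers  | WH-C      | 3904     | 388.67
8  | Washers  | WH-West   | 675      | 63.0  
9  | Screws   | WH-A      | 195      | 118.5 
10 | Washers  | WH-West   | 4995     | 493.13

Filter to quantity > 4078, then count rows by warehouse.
SELECT warehouse, COUNT(*)
FROM inventory
WHERE quantity > 4078
GROUP BY warehouse

Note: WHERE filters rows before grouping.

Result:
  WH-A: 1
  WH-C: 3
  WH-South: 1
  WH-West: 1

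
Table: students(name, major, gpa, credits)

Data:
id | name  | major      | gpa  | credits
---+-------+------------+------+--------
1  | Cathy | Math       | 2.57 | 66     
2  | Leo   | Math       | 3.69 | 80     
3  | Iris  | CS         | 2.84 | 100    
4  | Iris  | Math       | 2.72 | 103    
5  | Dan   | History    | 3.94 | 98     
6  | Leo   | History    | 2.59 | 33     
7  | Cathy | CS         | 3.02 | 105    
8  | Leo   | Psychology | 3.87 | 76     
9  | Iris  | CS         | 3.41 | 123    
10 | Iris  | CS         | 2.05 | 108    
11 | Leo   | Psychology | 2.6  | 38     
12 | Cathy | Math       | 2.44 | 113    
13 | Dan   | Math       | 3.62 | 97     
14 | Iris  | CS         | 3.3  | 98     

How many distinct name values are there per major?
SELECT major, COUNT(DISTINCT name)
FROM students
GROUP BY major

Result:
  CS: 2 distinct
  History: 2 distinct
  Math: 4 distinct
  Psychology: 1 distinct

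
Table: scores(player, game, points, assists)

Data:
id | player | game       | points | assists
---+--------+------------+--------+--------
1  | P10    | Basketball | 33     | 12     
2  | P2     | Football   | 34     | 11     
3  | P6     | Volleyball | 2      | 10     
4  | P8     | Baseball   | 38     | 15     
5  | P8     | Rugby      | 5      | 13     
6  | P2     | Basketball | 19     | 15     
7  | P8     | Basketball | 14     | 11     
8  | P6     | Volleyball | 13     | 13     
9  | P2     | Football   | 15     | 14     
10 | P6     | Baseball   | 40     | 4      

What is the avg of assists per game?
SELECT game, AVG(assists) as result
FROM scores
GROUP BY game

Result:
  Baseball: 9.50
  Basketball: 12.67
  Football: 12.50
  Rugby: 13.00
  Volleyball: 11.50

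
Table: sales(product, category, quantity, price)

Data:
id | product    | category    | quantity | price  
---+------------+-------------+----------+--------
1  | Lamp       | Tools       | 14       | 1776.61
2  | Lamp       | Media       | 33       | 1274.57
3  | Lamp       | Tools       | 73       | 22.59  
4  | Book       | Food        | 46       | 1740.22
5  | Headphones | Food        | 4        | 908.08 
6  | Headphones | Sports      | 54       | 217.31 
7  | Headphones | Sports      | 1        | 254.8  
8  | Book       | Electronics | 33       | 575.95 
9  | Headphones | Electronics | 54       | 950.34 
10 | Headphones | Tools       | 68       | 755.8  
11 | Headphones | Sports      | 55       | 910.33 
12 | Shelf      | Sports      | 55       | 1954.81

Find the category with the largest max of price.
SELECT category, MAX(price) as val
FROM sales
GROUP BY category
ORDER BY val DESC
LIMIT 1

Result: Sports with max(price) = 1954.81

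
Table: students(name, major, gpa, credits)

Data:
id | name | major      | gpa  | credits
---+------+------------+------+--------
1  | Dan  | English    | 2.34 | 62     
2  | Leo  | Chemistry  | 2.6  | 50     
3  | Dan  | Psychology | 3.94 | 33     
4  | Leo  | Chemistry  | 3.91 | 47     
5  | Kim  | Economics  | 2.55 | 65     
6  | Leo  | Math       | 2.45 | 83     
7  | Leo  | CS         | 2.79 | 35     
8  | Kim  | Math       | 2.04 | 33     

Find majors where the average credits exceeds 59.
SELECT major, AVG(credits)
FROM students
GROUP BY major
HAVING AVG(credits) > 59

Result:
  Economics: avg=65.00
  English: avg=62.00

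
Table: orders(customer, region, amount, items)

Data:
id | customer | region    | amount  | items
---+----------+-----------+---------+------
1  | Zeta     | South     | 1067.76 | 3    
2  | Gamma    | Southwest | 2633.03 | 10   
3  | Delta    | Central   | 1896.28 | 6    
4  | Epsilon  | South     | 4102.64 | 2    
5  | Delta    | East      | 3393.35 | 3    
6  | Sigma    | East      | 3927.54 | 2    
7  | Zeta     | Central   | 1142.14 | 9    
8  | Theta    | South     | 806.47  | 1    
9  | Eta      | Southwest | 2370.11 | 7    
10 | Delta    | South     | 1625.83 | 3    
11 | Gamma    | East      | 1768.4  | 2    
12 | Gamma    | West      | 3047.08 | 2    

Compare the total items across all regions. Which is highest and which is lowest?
SELECT region, SUM(items)
FROM orders
GROUP BY region
ORDER BY SUM(items)

All groups:
  West: 2
  East: 7
  South: 9
  Central: 15
  Southwest: 17

Highest: Southwest (17)
Lowest: West (2)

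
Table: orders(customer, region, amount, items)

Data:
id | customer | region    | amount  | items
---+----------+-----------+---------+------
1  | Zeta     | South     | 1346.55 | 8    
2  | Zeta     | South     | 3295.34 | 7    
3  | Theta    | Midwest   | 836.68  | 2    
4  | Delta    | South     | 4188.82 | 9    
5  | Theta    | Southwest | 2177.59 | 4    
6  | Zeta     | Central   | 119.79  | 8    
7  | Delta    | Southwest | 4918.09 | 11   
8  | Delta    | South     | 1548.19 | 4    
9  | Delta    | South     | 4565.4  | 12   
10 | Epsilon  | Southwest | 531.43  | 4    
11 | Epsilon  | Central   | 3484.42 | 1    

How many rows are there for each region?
SELECT region, COUNT(*) as count
FROM orders
GROUP BY region

Result:
  Central: 2
  Midwest: 1
  South: 5
  Southwest: 3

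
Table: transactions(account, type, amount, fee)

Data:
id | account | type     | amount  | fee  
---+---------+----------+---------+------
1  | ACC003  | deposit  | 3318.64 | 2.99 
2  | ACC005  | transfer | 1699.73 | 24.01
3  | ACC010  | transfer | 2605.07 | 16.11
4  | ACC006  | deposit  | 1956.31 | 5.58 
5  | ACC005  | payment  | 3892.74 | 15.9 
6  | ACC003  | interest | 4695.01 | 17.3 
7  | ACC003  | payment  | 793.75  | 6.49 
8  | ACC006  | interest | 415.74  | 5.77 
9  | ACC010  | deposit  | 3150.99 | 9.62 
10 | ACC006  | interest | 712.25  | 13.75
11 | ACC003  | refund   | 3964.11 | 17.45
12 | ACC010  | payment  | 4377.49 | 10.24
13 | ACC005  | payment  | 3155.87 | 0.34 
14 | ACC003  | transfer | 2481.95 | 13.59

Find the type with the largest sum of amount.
SELECT type, SUM(amount) as val
FROM transactions
GROUP BY type
ORDER BY val DESC
LIMIT 1

Result: payment with sum(amount) = 12219.85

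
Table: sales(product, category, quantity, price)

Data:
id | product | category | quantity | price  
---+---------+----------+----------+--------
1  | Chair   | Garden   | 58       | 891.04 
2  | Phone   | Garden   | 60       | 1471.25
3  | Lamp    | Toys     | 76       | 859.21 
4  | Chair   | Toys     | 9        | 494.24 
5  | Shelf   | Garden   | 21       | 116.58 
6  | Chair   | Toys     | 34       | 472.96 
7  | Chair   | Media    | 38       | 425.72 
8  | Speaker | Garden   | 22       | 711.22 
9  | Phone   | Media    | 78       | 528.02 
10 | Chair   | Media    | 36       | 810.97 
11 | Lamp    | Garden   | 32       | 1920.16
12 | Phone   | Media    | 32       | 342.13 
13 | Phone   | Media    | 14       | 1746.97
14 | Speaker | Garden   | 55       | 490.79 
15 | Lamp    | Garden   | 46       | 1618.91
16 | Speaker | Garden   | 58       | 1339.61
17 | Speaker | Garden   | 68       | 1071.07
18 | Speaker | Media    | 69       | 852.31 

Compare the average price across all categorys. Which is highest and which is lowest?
SELECT category, AVG(price)
FROM sales
GROUP BY category
ORDER BY AVG(price)

All groups:
  Toys: 608.80
  Media: 784.35
  Garden: 1070.07

Highest: Garden (1070.07)
Lowest: Toys (608.80)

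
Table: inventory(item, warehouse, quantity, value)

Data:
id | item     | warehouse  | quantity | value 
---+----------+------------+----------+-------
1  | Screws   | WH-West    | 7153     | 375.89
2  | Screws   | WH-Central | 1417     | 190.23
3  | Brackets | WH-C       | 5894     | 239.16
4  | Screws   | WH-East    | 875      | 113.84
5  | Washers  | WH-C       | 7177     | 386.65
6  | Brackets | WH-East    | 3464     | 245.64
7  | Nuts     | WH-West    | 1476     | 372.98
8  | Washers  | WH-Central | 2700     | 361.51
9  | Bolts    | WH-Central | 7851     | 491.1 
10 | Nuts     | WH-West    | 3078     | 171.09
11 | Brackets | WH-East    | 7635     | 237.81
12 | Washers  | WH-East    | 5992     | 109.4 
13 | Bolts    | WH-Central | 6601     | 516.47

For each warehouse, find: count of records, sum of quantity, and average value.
SELECT warehouse,
       COUNT(*) as cnt,
       SUM(quantity) as total_quantity,
       AVG(value) as avg_value
FROM inventory
GROUP BY warehouse

Result:
  WH-C: 2 records, 13071 total quantity, 312.91 avg value
  WH-Central: 4 records, 18569 total quantity, 389.83 avg value
  WH-East: 4 records, 17966 total quantity, 176.67 avg value
  WH-West: 3 records, 11707 total quantity, 306.65 avg value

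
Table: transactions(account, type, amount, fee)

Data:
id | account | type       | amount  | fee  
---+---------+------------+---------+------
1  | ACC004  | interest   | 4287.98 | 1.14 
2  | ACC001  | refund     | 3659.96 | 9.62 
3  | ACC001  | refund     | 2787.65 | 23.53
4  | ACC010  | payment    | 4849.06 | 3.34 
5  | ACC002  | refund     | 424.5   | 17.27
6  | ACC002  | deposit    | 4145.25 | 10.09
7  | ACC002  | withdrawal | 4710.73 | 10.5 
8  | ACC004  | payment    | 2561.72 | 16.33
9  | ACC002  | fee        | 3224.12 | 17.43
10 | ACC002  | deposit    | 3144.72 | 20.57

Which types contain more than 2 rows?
SELECT type, COUNT(*) as cnt
FROM transactions
GROUP BY type
HAVING COUNT(*) > 2

Result:
  refund: 3

Note: HAVING filters groups after aggregation, WHERE filters rows before.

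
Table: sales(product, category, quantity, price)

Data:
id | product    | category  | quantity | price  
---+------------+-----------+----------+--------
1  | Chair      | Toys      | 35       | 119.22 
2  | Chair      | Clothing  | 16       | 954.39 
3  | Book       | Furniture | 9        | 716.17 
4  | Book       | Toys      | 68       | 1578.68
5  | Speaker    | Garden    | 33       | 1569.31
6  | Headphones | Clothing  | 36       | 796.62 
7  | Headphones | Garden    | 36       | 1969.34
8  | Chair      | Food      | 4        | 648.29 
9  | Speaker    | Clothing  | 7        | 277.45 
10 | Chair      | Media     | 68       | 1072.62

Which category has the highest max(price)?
SELECT category, MAX(price) as val
FROM sales
GROUP BY category
ORDER BY val DESC
LIMIT 1

Result: Garden with max(price) = 1969.34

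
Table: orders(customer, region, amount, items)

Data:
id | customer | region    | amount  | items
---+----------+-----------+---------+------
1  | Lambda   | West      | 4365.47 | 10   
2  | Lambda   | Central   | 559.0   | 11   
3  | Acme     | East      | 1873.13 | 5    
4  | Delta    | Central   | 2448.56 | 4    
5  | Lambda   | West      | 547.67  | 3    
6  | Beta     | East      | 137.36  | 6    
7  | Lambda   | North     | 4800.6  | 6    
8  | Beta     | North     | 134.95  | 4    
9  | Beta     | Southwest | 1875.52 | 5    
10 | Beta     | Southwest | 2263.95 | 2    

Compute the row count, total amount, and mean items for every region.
SELECT region,
       COUNT(*) as cnt,
       SUM(amount) as total_amount,
       AVG(items) as avg_items
FROM orders
GROUP BY region

Result:
  Central: 2 records, 3007.56 total amount, 7.50 avg items
  East: 2 records, 2010.49 total amount, 5.50 avg items
  North: 2 records, 4935.55 total amount, 5.00 avg items
  Southwest: 2 records, 4139.47 total amount, 3.50 avg items
  West: 2 records, 4913.14 total amount, 6.50 avg items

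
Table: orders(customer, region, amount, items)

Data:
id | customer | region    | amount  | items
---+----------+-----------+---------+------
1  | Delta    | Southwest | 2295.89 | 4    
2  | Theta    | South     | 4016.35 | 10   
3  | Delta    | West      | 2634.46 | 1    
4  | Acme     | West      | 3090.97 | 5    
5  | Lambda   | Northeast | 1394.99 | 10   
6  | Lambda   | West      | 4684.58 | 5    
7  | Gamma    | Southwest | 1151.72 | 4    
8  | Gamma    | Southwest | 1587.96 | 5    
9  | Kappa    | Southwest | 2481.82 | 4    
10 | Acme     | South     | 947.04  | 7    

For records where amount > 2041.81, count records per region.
SELECT region, COUNT(*)
FROM orders
WHERE amount > 2041.81
GROUP BY region

Note: WHERE filters rows before grouping.

Result:
  South: 1
  Southwest: 2
  West: 3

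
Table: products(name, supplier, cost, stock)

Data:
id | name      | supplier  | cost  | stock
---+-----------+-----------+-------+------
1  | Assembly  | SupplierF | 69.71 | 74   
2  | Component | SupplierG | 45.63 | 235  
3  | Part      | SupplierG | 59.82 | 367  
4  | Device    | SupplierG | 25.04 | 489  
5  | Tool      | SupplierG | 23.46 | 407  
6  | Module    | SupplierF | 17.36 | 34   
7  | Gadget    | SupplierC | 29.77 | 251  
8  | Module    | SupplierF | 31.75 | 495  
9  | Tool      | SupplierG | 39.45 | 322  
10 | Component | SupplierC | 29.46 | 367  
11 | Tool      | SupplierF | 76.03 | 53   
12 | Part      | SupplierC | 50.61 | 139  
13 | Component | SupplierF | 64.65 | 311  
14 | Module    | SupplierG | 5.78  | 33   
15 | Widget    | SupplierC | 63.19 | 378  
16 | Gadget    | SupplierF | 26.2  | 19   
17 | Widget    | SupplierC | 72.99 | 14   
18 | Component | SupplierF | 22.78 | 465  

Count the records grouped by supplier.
SELECT supplier, COUNT(*) as count
FROM products
GROUP BY supplier

Result:
  SupplierC: 5
  SupplierF: 7
  SupplierG: 6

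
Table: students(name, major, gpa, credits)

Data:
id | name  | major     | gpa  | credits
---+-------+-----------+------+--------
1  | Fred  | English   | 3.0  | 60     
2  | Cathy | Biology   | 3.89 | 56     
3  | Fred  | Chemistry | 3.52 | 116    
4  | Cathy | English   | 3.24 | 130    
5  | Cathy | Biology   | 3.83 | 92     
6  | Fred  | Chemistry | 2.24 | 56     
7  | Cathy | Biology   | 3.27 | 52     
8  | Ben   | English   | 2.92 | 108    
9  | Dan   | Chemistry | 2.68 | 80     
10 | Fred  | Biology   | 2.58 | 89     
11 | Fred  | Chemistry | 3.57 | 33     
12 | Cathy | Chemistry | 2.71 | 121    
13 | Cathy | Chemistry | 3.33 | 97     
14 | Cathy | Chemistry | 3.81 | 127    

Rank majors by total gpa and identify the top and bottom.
SELECT major, SUM(gpa)
FROM students
GROUP BY major
ORDER BY SUM(gpa)

All groups:
  English: 9.16
  Biology: 13.57
  Chemistry: 21.86

Highest: Chemistry (21.86)
Lowest: English (9.16)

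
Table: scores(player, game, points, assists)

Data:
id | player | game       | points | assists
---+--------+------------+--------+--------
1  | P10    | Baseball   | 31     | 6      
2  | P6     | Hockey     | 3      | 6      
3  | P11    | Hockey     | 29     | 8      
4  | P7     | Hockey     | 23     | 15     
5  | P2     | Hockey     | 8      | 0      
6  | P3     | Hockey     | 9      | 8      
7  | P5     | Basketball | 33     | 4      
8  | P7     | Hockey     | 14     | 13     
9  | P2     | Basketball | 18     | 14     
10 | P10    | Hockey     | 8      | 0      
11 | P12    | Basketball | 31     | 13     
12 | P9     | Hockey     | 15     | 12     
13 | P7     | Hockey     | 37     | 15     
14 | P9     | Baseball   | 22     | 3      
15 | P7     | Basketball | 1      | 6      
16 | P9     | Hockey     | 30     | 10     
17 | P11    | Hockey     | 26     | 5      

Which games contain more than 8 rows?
SELECT game, COUNT(*) as cnt
FROM scores
GROUP BY game
HAVING COUNT(*) > 8

Result:
  Hockey: 11

Note: HAVING filters groups after aggregation, WHERE filters rows before.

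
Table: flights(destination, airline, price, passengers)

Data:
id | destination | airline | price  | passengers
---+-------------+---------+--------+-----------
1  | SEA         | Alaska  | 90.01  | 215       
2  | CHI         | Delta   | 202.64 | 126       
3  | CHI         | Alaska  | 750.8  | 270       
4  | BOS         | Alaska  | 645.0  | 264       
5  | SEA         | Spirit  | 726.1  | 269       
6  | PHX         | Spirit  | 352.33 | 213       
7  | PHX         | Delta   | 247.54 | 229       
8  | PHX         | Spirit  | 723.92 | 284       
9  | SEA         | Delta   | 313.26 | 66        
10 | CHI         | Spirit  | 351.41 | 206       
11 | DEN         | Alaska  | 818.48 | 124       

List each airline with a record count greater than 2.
SELECT airline, COUNT(*) as cnt
FROM flights
GROUP BY airline
HAVING COUNT(*) > 2

Result:
  Alaska: 4
  Delta: 3
  Spirit: 4

Note: HAVING filters groups after aggregation, WHERE filters rows before.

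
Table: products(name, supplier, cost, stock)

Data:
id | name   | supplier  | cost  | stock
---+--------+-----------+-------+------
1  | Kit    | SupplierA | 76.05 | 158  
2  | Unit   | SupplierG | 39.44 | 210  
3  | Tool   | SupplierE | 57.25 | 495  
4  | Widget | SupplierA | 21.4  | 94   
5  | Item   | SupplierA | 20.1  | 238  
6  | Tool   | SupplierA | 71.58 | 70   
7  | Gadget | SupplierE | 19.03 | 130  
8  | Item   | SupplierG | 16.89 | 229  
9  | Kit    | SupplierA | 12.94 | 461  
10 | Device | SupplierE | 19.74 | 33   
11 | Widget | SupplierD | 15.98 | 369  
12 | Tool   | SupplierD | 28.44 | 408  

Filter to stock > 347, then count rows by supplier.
SELECT supplier, COUNT(*)
FROM products
WHERE stock > 347
GROUP BY supplier

Note: WHERE filters rows before grouping.

Result:
  SupplierA: 1
  SupplierD: 2
  SupplierE: 1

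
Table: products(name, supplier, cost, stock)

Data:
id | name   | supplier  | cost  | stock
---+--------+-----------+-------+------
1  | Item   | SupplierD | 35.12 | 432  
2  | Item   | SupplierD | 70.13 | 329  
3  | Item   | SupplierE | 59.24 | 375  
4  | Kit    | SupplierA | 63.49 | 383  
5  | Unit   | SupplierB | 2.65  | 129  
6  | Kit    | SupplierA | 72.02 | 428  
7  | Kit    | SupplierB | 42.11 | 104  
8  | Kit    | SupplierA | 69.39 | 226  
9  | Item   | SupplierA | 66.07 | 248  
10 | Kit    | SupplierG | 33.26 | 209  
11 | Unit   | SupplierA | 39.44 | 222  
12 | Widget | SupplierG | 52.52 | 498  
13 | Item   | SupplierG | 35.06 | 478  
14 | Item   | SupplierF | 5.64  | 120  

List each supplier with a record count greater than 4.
SELECT supplier, COUNT(*) as cnt
FROM products
GROUP BY supplier
HAVING COUNT(*) > 4

Result:
  SupplierA: 5

Note: HAVING filters groups after aggregation, WHERE filters rows before.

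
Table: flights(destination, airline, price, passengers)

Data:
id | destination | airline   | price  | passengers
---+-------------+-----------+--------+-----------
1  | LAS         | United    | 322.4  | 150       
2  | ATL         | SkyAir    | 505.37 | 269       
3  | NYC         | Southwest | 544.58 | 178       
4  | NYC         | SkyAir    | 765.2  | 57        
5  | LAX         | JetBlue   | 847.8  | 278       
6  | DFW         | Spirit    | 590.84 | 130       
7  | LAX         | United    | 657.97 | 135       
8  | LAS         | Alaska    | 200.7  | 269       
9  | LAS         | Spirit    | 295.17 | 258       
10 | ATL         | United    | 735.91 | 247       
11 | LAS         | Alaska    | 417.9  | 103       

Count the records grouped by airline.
SELECT airline, COUNT(*) as count
FROM flights
GROUP BY airline

Result:
  Alaska: 2
  JetBlue: 1
  SkyAir: 2
  Southwest: 1
  Spirit: 2
  United: 3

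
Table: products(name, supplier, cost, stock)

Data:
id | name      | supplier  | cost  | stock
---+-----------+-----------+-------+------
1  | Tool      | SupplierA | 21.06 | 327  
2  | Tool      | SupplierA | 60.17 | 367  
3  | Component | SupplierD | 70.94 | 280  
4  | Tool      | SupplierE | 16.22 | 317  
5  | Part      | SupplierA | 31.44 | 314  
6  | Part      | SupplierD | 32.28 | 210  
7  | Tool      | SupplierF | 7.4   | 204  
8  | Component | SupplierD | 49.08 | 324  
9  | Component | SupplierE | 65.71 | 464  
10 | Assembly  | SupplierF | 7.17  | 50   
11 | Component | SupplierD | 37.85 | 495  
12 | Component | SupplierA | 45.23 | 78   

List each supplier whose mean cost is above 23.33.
SELECT supplier, AVG(cost)
FROM products
GROUP BY supplier
HAVING AVG(cost) > 23.33

Result:
  SupplierA: avg=39.48
  SupplierD: avg=47.54
  SupplierE: avg=40.97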